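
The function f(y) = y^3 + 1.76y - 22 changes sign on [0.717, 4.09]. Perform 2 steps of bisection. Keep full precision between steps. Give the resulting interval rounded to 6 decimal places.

f(0.717000) = -20.369478, f(4.090000) = 53.616329 (opposite signs)
step 1: m = 2.403500, f(m) = -3.885272 < 0 → root in [2.403500, 4.090000]
step 2: m = 3.246750, f(m) = 17.939524 > 0 → root in [2.403500, 3.246750]

[2.403500, 3.246750]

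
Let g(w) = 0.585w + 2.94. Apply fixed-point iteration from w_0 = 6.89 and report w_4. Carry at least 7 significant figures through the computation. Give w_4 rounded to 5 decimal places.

w_1 = g(6.890000) = 6.970650
w_2 = g(6.970650) = 7.017830
w_3 = g(7.017830) = 7.045431
w_4 = g(7.045431) = 7.061577

7.06158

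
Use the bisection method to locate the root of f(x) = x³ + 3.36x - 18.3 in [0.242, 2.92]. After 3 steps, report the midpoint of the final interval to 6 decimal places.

2.083125

f(0.242000) = -17.472708, f(2.920000) = 16.408288 (opposite signs)
step 1: m = 1.581000, f(m) = -9.036034 < 0 → root in [1.581000, 2.920000]
step 2: m = 2.250500, f(m) = 0.659900 > 0 → root in [1.581000, 2.250500]
step 3: m = 1.915750, f(m) = -4.832090 < 0 → root in [1.915750, 2.250500]
Midpoint of [1.915750, 2.250500] = 2.083125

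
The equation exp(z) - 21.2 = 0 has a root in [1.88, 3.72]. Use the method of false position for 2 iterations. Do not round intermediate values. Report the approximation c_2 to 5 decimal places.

2.93018

f(1.880000) = -14.646495, f(3.720000) = 20.064394
step 1: c = 2.656400, f(c) = -6.955078 < 0 → new bracket [2.656400, 3.720000]
step 2: c = 2.930181, f(c) = -2.468971 < 0 → new bracket [2.930181, 3.720000]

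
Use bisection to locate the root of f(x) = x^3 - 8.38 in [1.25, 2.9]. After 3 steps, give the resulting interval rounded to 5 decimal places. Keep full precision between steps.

f(1.250000) = -6.426875, f(2.900000) = 16.009000 (opposite signs)
step 1: m = 2.075000, f(m) = 0.554172 > 0 → root in [1.250000, 2.075000]
step 2: m = 1.662500, f(m) = -3.785006 < 0 → root in [1.662500, 2.075000]
step 3: m = 1.868750, f(m) = -1.853902 < 0 → root in [1.868750, 2.075000]

[1.86875, 2.07500]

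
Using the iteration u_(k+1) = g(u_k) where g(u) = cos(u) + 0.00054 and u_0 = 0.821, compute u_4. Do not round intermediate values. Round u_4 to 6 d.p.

u_1 = g(0.821000) = 0.682030
u_2 = g(0.682030) = 0.776835
u_3 = g(0.776835) = 0.713676
u_4 = g(0.713676) = 0.756501

0.756501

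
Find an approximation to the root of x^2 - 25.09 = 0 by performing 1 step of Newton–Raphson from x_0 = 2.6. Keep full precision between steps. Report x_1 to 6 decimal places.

Newton update: x ← x − f(x)/f'(x).
f'(x) = 2x
x_0 = 2.600000: f = -18.330000, f' = 5.200000 → x_1 = 2.600000 - (-18.330000)/(5.200000) = 6.125000

6.125000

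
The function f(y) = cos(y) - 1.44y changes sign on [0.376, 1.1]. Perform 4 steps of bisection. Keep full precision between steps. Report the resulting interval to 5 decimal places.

f(0.376000) = 0.388701, f(1.100000) = -1.130404 (opposite signs)
step 1: m = 0.738000, f(m) = -0.322904 < 0 → root in [0.376000, 0.738000]
step 2: m = 0.557000, f(m) = 0.046765 > 0 → root in [0.557000, 0.738000]
step 3: m = 0.647500, f(m) = -0.134806 < 0 → root in [0.557000, 0.647500]
step 4: m = 0.602250, f(m) = -0.043177 < 0 → root in [0.557000, 0.602250]

[0.55700, 0.60225]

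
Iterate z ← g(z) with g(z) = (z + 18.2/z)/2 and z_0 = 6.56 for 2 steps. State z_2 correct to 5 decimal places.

z_1 = g(6.560000) = 4.667195
z_2 = g(4.667195) = 4.283377

4.28338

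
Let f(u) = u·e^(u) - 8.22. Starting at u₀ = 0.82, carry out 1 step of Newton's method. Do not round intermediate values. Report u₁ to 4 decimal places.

f'(u) = (u + 1)·e^(u)
u_0 = 0.820000: f = -6.358190, f' = 4.132310 → u_1 = 0.820000 - (-6.358190)/(4.132310) = 2.358653

2.3587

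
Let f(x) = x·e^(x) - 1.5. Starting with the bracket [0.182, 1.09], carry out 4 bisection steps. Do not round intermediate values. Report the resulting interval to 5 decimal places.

f(0.182000) = -1.281670, f(1.090000) = 1.741959 (opposite signs)
step 1: m = 0.636000, f(m) = -0.298653 < 0 → root in [0.636000, 1.090000]
step 2: m = 0.863000, f(m) = 0.545535 > 0 → root in [0.636000, 0.863000]
step 3: m = 0.749500, f(m) = 0.085898 > 0 → root in [0.636000, 0.749500]
step 4: m = 0.692750, f(m) = -0.115050 < 0 → root in [0.692750, 0.749500]

[0.69275, 0.74950]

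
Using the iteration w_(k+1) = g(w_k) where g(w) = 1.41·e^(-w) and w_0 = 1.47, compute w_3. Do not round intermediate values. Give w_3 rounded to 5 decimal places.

0.50865

w_1 = g(1.470000) = 0.324195
w_2 = g(0.324195) = 1.019584
w_3 = g(1.019584) = 0.508650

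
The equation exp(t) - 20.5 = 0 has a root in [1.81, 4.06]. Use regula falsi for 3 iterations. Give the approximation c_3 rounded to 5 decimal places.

f(1.810000) = -14.389553, f(4.060000) = 37.474311
step 1: c = 2.434259, f(c) = -9.092635 < 0 → new bracket [2.434259, 4.060000]
step 2: c = 2.751700, f(c) = -4.830747 < 0 → new bracket [2.751700, 4.060000]
step 3: c = 2.901093, f(c) = -2.305979 < 0 → new bracket [2.901093, 4.060000]

2.90109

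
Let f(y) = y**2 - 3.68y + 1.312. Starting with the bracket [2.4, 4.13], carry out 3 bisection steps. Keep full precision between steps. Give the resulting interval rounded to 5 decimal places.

f(2.400000) = -1.760000, f(4.130000) = 3.170500 (opposite signs)
step 1: m = 3.265000, f(m) = -0.042975 < 0 → root in [3.265000, 4.130000]
step 2: m = 3.697500, f(m) = 1.376706 > 0 → root in [3.265000, 3.697500]
step 3: m = 3.481250, f(m) = 0.620102 > 0 → root in [3.265000, 3.481250]

[3.26500, 3.48125]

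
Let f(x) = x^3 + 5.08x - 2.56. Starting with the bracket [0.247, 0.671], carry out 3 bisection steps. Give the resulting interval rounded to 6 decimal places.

f(0.247000) = -1.290171, f(0.671000) = 1.150792 (opposite signs)
step 1: m = 0.459000, f(m) = -0.131577 < 0 → root in [0.459000, 0.671000]
step 2: m = 0.565000, f(m) = 0.490562 > 0 → root in [0.459000, 0.565000]
step 3: m = 0.512000, f(m) = 0.175178 > 0 → root in [0.459000, 0.512000]

[0.459000, 0.512000]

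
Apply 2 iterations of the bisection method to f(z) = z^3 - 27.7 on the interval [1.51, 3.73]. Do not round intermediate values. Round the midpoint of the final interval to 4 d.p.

f(1.510000) = -24.257049, f(3.730000) = 24.195117 (opposite signs)
step 1: m = 2.620000, f(m) = -9.715272 < 0 → root in [2.620000, 3.730000]
step 2: m = 3.175000, f(m) = 4.305984 > 0 → root in [2.620000, 3.175000]
Midpoint of [2.620000, 3.175000] = 2.897500

2.8975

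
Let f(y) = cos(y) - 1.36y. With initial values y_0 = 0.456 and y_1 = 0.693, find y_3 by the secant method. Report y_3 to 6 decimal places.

0.604794

f(y_0) = 0.277661, f(y_1) = -0.173147
y_2 = 0.693000 - (-0.173147)·(0.693000 - 0.456000)/(-0.173147 - (0.277661)) = 0.601973; f(y_2) = 0.005537
y_3 = 0.601973 - (0.005537)·(0.601973 - 0.693000)/(0.005537 - (-0.173147)) = 0.604794; f(y_3) = 0.000100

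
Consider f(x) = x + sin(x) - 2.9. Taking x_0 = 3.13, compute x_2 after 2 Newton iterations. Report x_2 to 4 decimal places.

392.9010

f'(x) = 1 + cos(x)
x_0 = 3.130000: f = 0.241592, f' = 0.000067 → x_1 = 3.130000 - (0.241592)/(0.000067) = -3592.312930
x_1 = -3592.312930: f = -3594.217754, f' = 0.901888 → x_2 = -3592.312930 - (-3594.217754)/(0.901888) = 392.901007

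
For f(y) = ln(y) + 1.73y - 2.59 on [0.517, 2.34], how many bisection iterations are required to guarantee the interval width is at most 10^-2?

8

Initial width b − a = 2.34 − 0.517 = 1.823000.
After n steps the width is (b−a)/2^n; need (b−a)/2^n ≤ 10^-2.
So n ≥ log₂(1.823000/10^-2) = log₂(182.3000) ≈ 7.5102.
Hence n = 8.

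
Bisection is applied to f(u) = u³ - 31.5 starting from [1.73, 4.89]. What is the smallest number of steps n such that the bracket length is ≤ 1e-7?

Initial width b − a = 4.89 − 1.73 = 3.160000.
After n steps the width is (b−a)/2^n; need (b−a)/2^n ≤ 1e-7.
So n ≥ log₂(3.160000/1e-7) = log₂(31600000.0000) ≈ 24.9134.
Hence n = 25.

25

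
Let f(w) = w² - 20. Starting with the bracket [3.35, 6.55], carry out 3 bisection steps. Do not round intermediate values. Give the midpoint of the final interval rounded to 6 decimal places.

f(3.350000) = -8.777500, f(6.550000) = 22.902500 (opposite signs)
step 1: m = 4.950000, f(m) = 4.502500 > 0 → root in [3.350000, 4.950000]
step 2: m = 4.150000, f(m) = -2.777500 < 0 → root in [4.150000, 4.950000]
step 3: m = 4.550000, f(m) = 0.702500 > 0 → root in [4.150000, 4.550000]
Midpoint of [4.150000, 4.550000] = 4.350000

4.350000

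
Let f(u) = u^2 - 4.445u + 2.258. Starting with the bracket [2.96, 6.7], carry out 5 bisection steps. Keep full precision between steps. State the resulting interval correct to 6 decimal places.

f(2.960000) = -2.137600, f(6.700000) = 17.366500 (opposite signs)
step 1: m = 4.830000, f(m) = 4.117550 > 0 → root in [2.960000, 4.830000]
step 2: m = 3.895000, f(m) = 0.115750 > 0 → root in [2.960000, 3.895000]
step 3: m = 3.427500, f(m) = -1.229481 < 0 → root in [3.427500, 3.895000]
step 4: m = 3.661250, f(m) = -0.611505 < 0 → root in [3.661250, 3.895000]
step 5: m = 3.778125, f(m) = -0.261537 < 0 → root in [3.778125, 3.895000]

[3.778125, 3.895000]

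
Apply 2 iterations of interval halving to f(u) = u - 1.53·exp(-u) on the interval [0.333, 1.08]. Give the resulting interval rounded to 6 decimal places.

[0.706500, 0.893250]

f(0.333000) = -0.763658, f(1.080000) = 0.560419 (opposite signs)
step 1: m = 0.706500, f(m) = -0.048353 < 0 → root in [0.706500, 1.080000]
step 2: m = 0.893250, f(m) = 0.266985 > 0 → root in [0.706500, 0.893250]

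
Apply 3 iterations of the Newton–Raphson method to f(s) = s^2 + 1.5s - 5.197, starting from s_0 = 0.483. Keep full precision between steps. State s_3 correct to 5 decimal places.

Newton update: s ← s − f(s)/f'(s).
f'(s) = 2s + 1.5
s_0 = 0.483000: f = -4.239211, f' = 2.466000 → s_1 = 0.483000 - (-4.239211)/(2.466000) = 2.202064
s_1 = 2.202064: f = 2.955180, f' = 5.904127 → s_2 = 2.202064 - (2.955180)/(5.904127) = 1.701536
s_2 = 1.701536: f = 0.250528, f' = 4.903072 → s_3 = 1.701536 - (0.250528)/(4.903072) = 1.650440

1.65044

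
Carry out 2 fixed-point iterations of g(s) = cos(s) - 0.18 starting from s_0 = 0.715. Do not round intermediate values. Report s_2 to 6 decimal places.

0.659142

s_1 = g(0.715000) = 0.575093
s_2 = g(0.575093) = 0.659142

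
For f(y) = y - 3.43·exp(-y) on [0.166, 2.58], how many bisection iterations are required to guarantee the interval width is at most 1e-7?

25

Initial width b − a = 2.58 − 0.166 = 2.414000.
After n steps the width is (b−a)/2^n; need (b−a)/2^n ≤ 1e-7.
So n ≥ log₂(2.414000/1e-7) = log₂(24140000.0000) ≈ 24.5249.
Hence n = 25.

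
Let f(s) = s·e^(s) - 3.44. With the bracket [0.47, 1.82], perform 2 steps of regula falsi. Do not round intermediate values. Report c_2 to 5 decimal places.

f(0.470000) = -2.688003, f(1.820000) = 7.792782
step 1: c = 0.816234, f(c) = -1.593707 < 0 → new bracket [0.816234, 1.820000]
step 2: c = 0.986661, f(c) = -0.793517 < 0 → new bracket [0.986661, 1.820000]

0.98666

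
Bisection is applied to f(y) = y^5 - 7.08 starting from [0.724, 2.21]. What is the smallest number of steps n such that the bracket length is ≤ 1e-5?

18

Initial width b − a = 2.21 − 0.724 = 1.486000.
After n steps the width is (b−a)/2^n; need (b−a)/2^n ≤ 1e-5.
So n ≥ log₂(1.486000/1e-5) = log₂(148600.0000) ≈ 17.1811.
Hence n = 18.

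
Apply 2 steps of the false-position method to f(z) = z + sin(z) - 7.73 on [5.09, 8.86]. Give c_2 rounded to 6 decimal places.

False-position update: c = (a·f(b) − b·f(a))/(f(b) − f(a)); replace the endpoint whose sign matches f(c).
f(5.090000) = -3.569548, f(8.860000) = 1.665228
step 1: c = 7.660730, f(c) = 0.912115 > 0 → new bracket [5.090000, 7.660730]
step 2: c = 7.137531, f(c) = 0.161672 > 0 → new bracket [5.090000, 7.137531]

7.137531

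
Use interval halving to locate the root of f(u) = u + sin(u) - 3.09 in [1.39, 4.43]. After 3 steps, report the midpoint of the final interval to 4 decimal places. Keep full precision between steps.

f(1.390000) = -0.716299, f(4.430000) = 0.379608 (opposite signs)
step 1: m = 2.910000, f(m) = 0.049528 > 0 → root in [1.390000, 2.910000]
step 2: m = 2.150000, f(m) = -0.103101 < 0 → root in [2.150000, 2.910000]
step 3: m = 2.530000, f(m) = 0.014172 > 0 → root in [2.150000, 2.530000]
Midpoint of [2.150000, 2.530000] = 2.340000

2.3400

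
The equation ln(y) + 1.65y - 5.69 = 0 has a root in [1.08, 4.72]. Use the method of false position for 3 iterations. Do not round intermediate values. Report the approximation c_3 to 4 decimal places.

2.8211

f(1.080000) = -3.831039, f(4.720000) = 3.649809
step 1: c = 2.944091, f(c) = 0.247550 > 0 → new bracket [1.080000, 2.944091]
step 2: c = 2.830950, f(c) = 0.021680 > 0 → new bracket [1.080000, 2.830950]
step 3: c = 2.821097, f(c) = 0.001936 > 0 → new bracket [1.080000, 2.821097]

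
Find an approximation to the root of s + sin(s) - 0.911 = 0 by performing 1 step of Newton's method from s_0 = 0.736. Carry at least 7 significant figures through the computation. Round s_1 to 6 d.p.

f'(s) = 1 + cos(s)
s_0 = 0.736000: f = 0.496329, f' = 1.741160 → s_1 = 0.736000 - (0.496329)/(1.741160) = 0.450944

0.450944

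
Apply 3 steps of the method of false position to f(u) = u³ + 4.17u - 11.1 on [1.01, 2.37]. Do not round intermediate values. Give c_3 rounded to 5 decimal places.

f(1.010000) = -5.857999, f(2.370000) = 12.094953
step 1: c = 1.453764, f(c) = -1.965373 < 0 → new bracket [1.453764, 2.370000]
step 2: c = 1.581837, f(c) = -0.545653 < 0 → new bracket [1.581837, 2.370000]
step 3: c = 1.615859, f(c) = -0.142854 < 0 → new bracket [1.615859, 2.370000]

1.61586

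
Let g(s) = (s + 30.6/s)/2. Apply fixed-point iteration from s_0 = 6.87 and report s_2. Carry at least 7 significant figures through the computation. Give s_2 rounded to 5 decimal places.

s_1 = g(6.870000) = 5.662074
s_2 = g(5.662074) = 5.533227

5.53323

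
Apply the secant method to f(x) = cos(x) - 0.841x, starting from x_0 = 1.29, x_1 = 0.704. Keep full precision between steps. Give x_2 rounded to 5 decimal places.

f(x_0) = -0.807769, f(x_1) = 0.170195
x_2 = 0.704000 - (0.170195)·(0.704000 - 1.290000)/(0.170195 - (-0.807769)) = 0.805982; f(x_2) = 0.014573

0.80598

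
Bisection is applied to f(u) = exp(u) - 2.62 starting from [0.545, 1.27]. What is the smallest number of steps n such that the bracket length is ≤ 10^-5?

17

Initial width b − a = 1.27 − 0.545 = 0.725000.
After n steps the width is (b−a)/2^n; need (b−a)/2^n ≤ 10^-5.
So n ≥ log₂(0.725000/10^-5) = log₂(72500.0000) ≈ 16.1457.
Hence n = 17.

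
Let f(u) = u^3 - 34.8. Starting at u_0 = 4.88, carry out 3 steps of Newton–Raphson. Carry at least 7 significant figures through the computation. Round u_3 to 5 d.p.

f'(u) = 3u^2
u_0 = 4.880000: f = 81.414272, f' = 71.443200 → u_1 = 4.880000 - (81.414272)/(71.443200) = 3.740434
u_1 = 3.740434: f = 17.531820, f' = 41.972530 → u_2 = 3.740434 - (17.531820)/(41.972530) = 3.322736
u_2 = 3.322736: f = 1.884917, f' = 33.121725 → u_3 = 3.322736 - (1.884917)/(33.121725) = 3.265827

3.26583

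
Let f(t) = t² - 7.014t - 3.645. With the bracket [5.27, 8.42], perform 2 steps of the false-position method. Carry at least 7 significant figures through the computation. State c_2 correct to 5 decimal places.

7.46712

f(5.270000) = -12.835880, f(8.420000) = 8.193520
step 1: c = 7.192690, f(c) = -2.359737 < 0 → new bracket [7.192690, 8.420000]
step 2: c = 7.467120, f(c) = -0.261499 < 0 → new bracket [7.467120, 8.420000]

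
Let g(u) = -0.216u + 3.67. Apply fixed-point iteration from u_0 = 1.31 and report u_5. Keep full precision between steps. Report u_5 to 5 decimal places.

u_1 = g(1.310000) = 3.387040
u_2 = g(3.387040) = 2.938399
u_3 = g(2.938399) = 3.035306
u_4 = g(3.035306) = 3.014374
u_5 = g(3.014374) = 3.018895

3.01890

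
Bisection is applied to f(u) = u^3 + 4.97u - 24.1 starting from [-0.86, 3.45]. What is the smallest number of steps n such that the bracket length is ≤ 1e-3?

Initial width b − a = 3.45 − -0.86 = 4.310000.
After n steps the width is (b−a)/2^n; need (b−a)/2^n ≤ 1e-3.
So n ≥ log₂(4.310000/1e-3) = log₂(4310.0000) ≈ 12.0735.
Hence n = 13.

13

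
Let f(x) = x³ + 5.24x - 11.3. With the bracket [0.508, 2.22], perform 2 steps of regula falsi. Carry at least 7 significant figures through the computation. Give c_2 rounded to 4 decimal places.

1.4414

f(0.508000) = -8.506983, f(2.220000) = 11.273848
step 1: c = 1.244266, f(c) = -2.853675 < 0 → new bracket [1.244266, 2.220000]
step 2: c = 1.441359, f(c) = -0.752838 < 0 → new bracket [1.441359, 2.220000]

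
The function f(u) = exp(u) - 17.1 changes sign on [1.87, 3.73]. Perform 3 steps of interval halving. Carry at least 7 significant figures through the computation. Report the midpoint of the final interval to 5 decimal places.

f(1.870000) = -10.611704, f(3.730000) = 24.579108 (opposite signs)
step 1: m = 2.800000, f(m) = -0.655353 < 0 → root in [2.800000, 3.730000]
step 2: m = 3.265000, f(m) = 9.080111 > 0 → root in [2.800000, 3.265000]
step 3: m = 3.032500, f(m) = 3.649040 > 0 → root in [2.800000, 3.032500]
Midpoint of [2.800000, 3.032500] = 2.916250

2.91625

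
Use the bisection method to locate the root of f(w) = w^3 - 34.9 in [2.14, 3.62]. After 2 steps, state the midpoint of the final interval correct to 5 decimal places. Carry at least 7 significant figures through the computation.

3.43500

f(2.140000) = -25.099656, f(3.620000) = 12.537928 (opposite signs)
step 1: m = 2.880000, f(m) = -11.012128 < 0 → root in [2.880000, 3.620000]
step 2: m = 3.250000, f(m) = -0.571875 < 0 → root in [3.250000, 3.620000]
Midpoint of [3.250000, 3.620000] = 3.435000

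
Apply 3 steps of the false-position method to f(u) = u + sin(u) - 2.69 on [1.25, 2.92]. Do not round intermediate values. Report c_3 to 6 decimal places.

1.720317

f(1.250000) = -0.491015, f(2.920000) = 0.449784
step 1: c = 2.121595, f(c) = 0.283702 > 0 → new bracket [1.250000, 2.121595]
step 2: c = 1.802416, f(c) = 0.085712 > 0 → new bracket [1.250000, 1.802416]
step 3: c = 1.720317, f(c) = 0.019160 > 0 → new bracket [1.250000, 1.720317]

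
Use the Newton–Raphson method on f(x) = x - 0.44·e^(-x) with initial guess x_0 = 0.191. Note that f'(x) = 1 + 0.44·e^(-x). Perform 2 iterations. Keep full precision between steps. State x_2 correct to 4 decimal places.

0.3196

x_0 = 0.191000: f = -0.172498, f' = 1.363498 → x_1 = 0.191000 - (-0.172498)/(1.363498) = 0.317512
x_1 = 0.317512: f = -0.002790, f' = 1.320302 → x_2 = 0.317512 - (-0.002790)/(1.320302) = 0.319625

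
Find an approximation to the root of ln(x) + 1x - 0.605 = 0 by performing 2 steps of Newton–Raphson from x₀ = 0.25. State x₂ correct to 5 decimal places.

Newton update: x ← x − f(x)/f'(x).
f'(x) = 1/x + 1
x_0 = 0.250000: f = -1.741294, f' = 5.000000 → x_1 = 0.250000 - (-1.741294)/(5.000000) = 0.598259
x_1 = 0.598259: f = -0.520473, f' = 2.671517 → x_2 = 0.598259 - (-0.520473)/(2.671517) = 0.793082

0.79308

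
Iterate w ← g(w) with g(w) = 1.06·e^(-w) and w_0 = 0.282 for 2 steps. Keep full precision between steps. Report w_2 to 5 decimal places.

0.47651

w_1 = g(0.282000) = 0.799530
w_2 = g(0.799530) = 0.476513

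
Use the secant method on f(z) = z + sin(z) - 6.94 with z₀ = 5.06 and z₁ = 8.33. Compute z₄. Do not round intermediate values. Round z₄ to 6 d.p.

6.617884

f(z_0) = -2.820189, f(z_1) = 2.278827
z_2 = 8.330000 - (2.278827)·(8.330000 - 5.060000)/(2.278827 - (-2.820189)) = 6.868588; f(z_2) = 0.481123
z_3 = 6.868588 - (0.481123)·(6.868588 - 8.330000)/(0.481123 - (2.278827)) = 6.477467; f(z_3) = -0.269471
z_4 = 6.477467 - (-0.269471)·(6.477467 - 6.868588)/(-0.269471 - (0.481123)) = 6.617884; f(z_4) = 0.006368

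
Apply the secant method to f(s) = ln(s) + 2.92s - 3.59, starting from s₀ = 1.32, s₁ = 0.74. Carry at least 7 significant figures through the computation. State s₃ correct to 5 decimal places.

1.17478

f(s_0) = 0.542032, f(s_1) = -1.730305
s_2 = 0.740000 - (-1.730305)·(0.740000 - 1.320000)/(-1.730305 - (0.542032)) = 1.181650; f(s_2) = 0.027329
s_3 = 1.181650 - (0.027329)·(1.181650 - 0.740000)/(0.027329 - (-1.730305)) = 1.174783; f(s_3) = 0.001449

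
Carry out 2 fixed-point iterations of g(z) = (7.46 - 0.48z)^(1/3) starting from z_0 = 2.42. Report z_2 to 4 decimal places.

z_1 = g(2.420000) = 1.846758
z_2 = g(1.846758) = 1.873269

1.8733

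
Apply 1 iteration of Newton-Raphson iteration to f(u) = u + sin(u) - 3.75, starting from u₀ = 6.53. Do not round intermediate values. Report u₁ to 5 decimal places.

4.99458

Newton update: u ← u − f(u)/f'(u).
f'(u) = 1 + cos(u)
u_0 = 6.530000: f = 3.024316, f' = 1.969696 → u_1 = 6.530000 - (3.024316)/(1.969696) = 4.994577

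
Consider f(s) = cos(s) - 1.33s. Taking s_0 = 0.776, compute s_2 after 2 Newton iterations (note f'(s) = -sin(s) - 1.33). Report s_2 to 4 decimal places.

0.6144

s_0 = 0.776000: f = -0.318359, f' = -2.030430 → s_1 = 0.776000 - (-0.318359)/(-2.030430) = 0.619206
s_1 = 0.619206: f = -0.009205, f' = -1.910389 → s_2 = 0.619206 - (-0.009205)/(-1.910389) = 0.614388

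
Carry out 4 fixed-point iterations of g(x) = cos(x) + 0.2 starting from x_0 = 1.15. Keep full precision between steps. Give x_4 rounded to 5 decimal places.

0.94987

x_1 = g(1.150000) = 0.608487
x_2 = g(0.608487) = 1.020514
x_3 = g(1.020514) = 0.722928
x_4 = g(0.722928) = 0.949872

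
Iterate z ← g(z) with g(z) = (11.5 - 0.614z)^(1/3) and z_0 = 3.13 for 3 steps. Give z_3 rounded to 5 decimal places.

z_1 = g(3.130000) = 2.123706
z_2 = g(2.123706) = 2.168423
z_3 = g(2.168423) = 2.166474

2.16647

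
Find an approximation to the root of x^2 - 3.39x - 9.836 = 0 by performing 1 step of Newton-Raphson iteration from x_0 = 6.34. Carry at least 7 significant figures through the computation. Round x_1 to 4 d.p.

5.3855

f'(x) = 2x - 3.39
x_0 = 6.340000: f = 8.867000, f' = 9.290000 → x_1 = 6.340000 - (8.867000)/(9.290000) = 5.385533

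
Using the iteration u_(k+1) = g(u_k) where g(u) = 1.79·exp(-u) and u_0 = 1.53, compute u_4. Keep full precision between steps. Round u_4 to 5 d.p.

u_1 = g(1.530000) = 0.387599
u_2 = g(0.387599) = 1.214845
u_3 = g(1.214845) = 0.531193
u_4 = g(0.531193) = 1.052347

1.05235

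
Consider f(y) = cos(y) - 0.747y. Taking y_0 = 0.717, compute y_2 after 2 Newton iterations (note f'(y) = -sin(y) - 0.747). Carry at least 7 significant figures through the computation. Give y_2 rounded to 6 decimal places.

0.866654

y_0 = 0.717000: f = 0.218181, f' = -1.404126 → y_1 = 0.717000 - (0.218181)/(-1.404126) = 0.872386
y_1 = 0.872386: f = -0.008671, f' = -1.512865 → y_2 = 0.872386 - (-0.008671)/(-1.512865) = 0.866654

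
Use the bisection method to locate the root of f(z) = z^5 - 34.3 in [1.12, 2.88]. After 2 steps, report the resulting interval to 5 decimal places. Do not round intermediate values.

[2.00000, 2.44000]

f(1.120000) = -32.537658, f(2.880000) = 163.835566 (opposite signs)
step 1: m = 2.000000, f(m) = -2.300000 < 0 → root in [2.000000, 2.880000]
step 2: m = 2.440000, f(m) = 52.186661 > 0 → root in [2.000000, 2.440000]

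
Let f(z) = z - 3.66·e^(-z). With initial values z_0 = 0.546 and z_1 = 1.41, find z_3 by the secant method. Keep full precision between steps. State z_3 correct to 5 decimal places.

1.15128

f(z_0) = -1.574100, f(z_1) = 0.516436
z_2 = 1.410000 - (0.516436)·(1.410000 - 0.546000)/(0.516436 - (-1.574100)) = 1.196562; f(z_2) = 0.090394
z_3 = 1.196562 - (0.090394)·(1.196562 - 1.410000)/(0.090394 - (0.516436)) = 1.151276; f(z_3) = -0.006137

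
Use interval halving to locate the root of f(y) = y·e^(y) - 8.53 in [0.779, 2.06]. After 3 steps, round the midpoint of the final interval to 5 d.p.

1.65969

f(0.779000) = -6.832332, f(2.060000) = 7.632698 (opposite signs)
step 1: m = 1.419500, f(m) = -2.660293 < 0 → root in [1.419500, 2.060000]
step 2: m = 1.739750, f(m) = 1.379476 > 0 → root in [1.419500, 1.739750]
step 3: m = 1.579625, f(m) = -0.863866 < 0 → root in [1.579625, 1.739750]
Midpoint of [1.579625, 1.739750] = 1.659687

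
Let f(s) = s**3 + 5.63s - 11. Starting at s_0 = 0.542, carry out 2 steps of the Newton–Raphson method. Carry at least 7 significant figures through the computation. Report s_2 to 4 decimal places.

1.4634

f'(s) = 3s**2 + 5.63
s_0 = 0.542000: f = -7.789320, f' = 6.511292 → s_1 = 0.542000 - (-7.789320)/(6.511292) = 1.738279
s_1 = 1.738279: f = 4.038914, f' = 14.694838 → s_2 = 1.738279 - (4.038914)/(14.694838) = 1.463426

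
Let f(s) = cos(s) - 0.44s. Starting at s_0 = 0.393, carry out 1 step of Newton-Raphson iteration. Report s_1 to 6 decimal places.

Newton update: s ← s − f(s)/f'(s).
f'(s) = -sin(s) - 0.44
s_0 = 0.393000: f = 0.750844, f' = -0.822961 → s_1 = 0.393000 - (0.750844)/(-0.822961) = 1.305369

1.305369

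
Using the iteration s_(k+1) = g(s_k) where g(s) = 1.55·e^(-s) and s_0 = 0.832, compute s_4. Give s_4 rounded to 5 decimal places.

s_1 = g(0.832000) = 0.674526
s_2 = g(0.674526) = 0.789567
s_3 = g(0.789567) = 0.703764
s_4 = g(0.703764) = 0.766815

0.76682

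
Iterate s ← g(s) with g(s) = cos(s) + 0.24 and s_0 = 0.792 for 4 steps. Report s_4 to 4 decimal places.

s_1 = g(0.792000) = 0.942423
s_2 = g(0.942423) = 0.827829
s_3 = g(0.827829) = 0.916476
s_4 = g(0.916476) = 0.848620

0.8486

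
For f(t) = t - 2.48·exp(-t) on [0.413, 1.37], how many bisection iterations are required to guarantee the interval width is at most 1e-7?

Initial width b − a = 1.37 − 0.413 = 0.957000.
After n steps the width is (b−a)/2^n; need (b−a)/2^n ≤ 1e-7.
So n ≥ log₂(0.957000/1e-7) = log₂(9570000.0000) ≈ 23.1901.
Hence n = 24.

24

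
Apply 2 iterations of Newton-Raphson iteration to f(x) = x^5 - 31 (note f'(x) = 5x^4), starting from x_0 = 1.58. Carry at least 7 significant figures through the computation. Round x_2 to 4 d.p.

x_0 = 1.580000: f = -21.153420, f' = 31.160065 → x_1 = 1.580000 - (-21.153420)/(31.160065) = 2.258863
x_1 = 2.258863: f = 27.809786, f' = 130.175628 → x_2 = 2.258863 - (27.809786)/(130.175628) = 2.045230

2.0452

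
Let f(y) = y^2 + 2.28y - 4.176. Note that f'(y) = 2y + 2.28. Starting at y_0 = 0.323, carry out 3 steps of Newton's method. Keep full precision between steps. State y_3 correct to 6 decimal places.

y_0 = 0.323000: f = -3.335231, f' = 2.926000 → y_1 = 0.323000 - (-3.335231)/(2.926000) = 1.462860
y_1 = 1.462860: f = 1.299281, f' = 5.205720 → y_2 = 1.462860 - (1.299281)/(5.205720) = 1.213273
y_2 = 1.213273: f = 0.062294, f' = 4.706546 → y_3 = 1.213273 - (0.062294)/(4.706546) = 1.200037

1.200037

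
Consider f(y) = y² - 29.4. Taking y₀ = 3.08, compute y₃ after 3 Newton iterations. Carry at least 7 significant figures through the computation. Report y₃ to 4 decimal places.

f'(y) = 2y
y_0 = 3.080000: f = -19.913600, f' = 6.160000 → y_1 = 3.080000 - (-19.913600)/(6.160000) = 6.312727
y_1 = 6.312727: f = 10.450526, f' = 12.625455 → y_2 = 6.312727 - (10.450526)/(12.625455) = 5.484993
y_2 = 5.484993: f = 0.685145, f' = 10.969985 → y_3 = 5.484993 - (0.685145)/(10.969985) = 5.422536

5.4225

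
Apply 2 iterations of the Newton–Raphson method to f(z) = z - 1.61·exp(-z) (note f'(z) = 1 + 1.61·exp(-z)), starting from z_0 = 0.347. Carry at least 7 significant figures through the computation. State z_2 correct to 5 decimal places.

0.75565

z_0 = 0.347000: f = -0.790957, f' = 2.137957 → z_1 = 0.347000 - (-0.790957)/(2.137957) = 0.716959
z_1 = 0.716959: f = -0.069099, f' = 1.786058 → z_2 = 0.716959 - (-0.069099)/(1.786058) = 0.755647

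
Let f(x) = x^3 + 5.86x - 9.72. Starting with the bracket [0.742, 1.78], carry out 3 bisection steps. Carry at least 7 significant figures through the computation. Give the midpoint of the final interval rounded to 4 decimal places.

f(0.742000) = -4.963362, f(1.780000) = 6.350552 (opposite signs)
step 1: m = 1.261000, f(m) = -0.325397 < 0 → root in [1.261000, 1.780000]
step 2: m = 1.520500, f(m) = 2.705405 > 0 → root in [1.261000, 1.520500]
step 3: m = 1.390750, f(m) = 1.119764 > 0 → root in [1.261000, 1.390750]
Midpoint of [1.261000, 1.390750] = 1.325875

1.3259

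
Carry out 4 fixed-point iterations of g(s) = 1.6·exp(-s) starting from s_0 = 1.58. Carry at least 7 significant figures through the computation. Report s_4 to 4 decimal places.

s_1 = g(1.580000) = 0.329560
s_2 = g(0.329560) = 1.150784
s_3 = g(1.150784) = 0.506222
s_4 = g(0.506222) = 0.964430

0.9644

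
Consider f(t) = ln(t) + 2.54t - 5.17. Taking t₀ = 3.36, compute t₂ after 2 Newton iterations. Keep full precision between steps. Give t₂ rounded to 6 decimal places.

1.803138

f'(t) = 1/t + 2.54
t_0 = 3.360000: f = 4.576341, f' = 2.837619 → t_1 = 3.360000 - (4.576341)/(2.837619) = 1.747260
t_1 = 1.747260: f = -0.173910, f' = 3.112325 → t_2 = 1.747260 - (-0.173910)/(3.112325) = 1.803138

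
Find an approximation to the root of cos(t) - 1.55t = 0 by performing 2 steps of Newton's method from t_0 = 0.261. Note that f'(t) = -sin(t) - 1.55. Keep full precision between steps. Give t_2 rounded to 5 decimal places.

0.55011

Newton update: t ← t − f(t)/f'(t).
t_0 = 0.261000: f = 0.561582, f' = -1.808047 → t_1 = 0.261000 - (0.561582)/(-1.808047) = 0.571602
t_1 = 0.571602: f = -0.044947, f' = -2.090980 → t_2 = 0.571602 - (-0.044947)/(-2.090980) = 0.550106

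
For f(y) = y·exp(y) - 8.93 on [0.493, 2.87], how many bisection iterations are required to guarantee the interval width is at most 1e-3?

Initial width b − a = 2.87 − 0.493 = 2.377000.
After n steps the width is (b−a)/2^n; need (b−a)/2^n ≤ 1e-3.
So n ≥ log₂(2.377000/1e-3) = log₂(2377.0000) ≈ 11.2149.
Hence n = 12.

12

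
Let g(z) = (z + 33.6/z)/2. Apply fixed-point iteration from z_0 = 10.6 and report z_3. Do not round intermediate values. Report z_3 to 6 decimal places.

5.797180

z_1 = g(10.600000) = 6.884906
z_2 = g(6.884906) = 5.882573
z_3 = g(5.882573) = 5.797180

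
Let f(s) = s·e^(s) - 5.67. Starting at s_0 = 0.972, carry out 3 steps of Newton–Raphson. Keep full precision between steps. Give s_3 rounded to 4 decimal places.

f'(s) = (s + 1)·e^(s)
s_0 = 0.972000: f = -3.100785, f' = 5.212441 → s_1 = 0.972000 - (-3.100785)/(5.212441) = 1.566882
s_1 = 1.566882: f = 1.837998, f' = 12.299680 → s_2 = 1.566882 - (1.837998)/(12.299680) = 1.417447
s_2 = 1.417447: f = 0.179196, f' = 9.975767 → s_3 = 1.417447 - (0.179196)/(9.975767) = 1.399484

1.3995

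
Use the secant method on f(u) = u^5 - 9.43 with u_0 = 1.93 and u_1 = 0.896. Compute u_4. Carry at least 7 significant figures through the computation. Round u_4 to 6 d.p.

Secant update: u_(k+1) = u_k − f(u_k)·(u_k − u_(k-1))/(f(u_k) − f(u_(k-1))).
f(u_0) = 17.348518, f(u_1) = -8.852516
u_2 = 0.896000 - (-8.852516)·(0.896000 - 1.930000)/(-8.852516 - (17.348518)) = 1.245356; f(u_2) = -6.434506
u_3 = 1.245356 - (-6.434506)·(1.245356 - 0.896000)/(-6.434506 - (-8.852516)) = 2.175020; f(u_3) = 39.246201
u_4 = 2.175020 - (39.246201)·(2.175020 - 1.245356)/(39.246201 - (-6.434506)) = 1.376307; f(u_4) = -4.491704

1.376307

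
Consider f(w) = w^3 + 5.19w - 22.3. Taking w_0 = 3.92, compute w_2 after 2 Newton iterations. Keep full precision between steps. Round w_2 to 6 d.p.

Newton update: w ← w − f(w)/f'(w).
f'(w) = 3w^2 + 5.19
w_0 = 3.920000: f = 58.281088, f' = 51.289200 → w_1 = 3.920000 - (58.281088)/(51.289200) = 2.783677
w_1 = 2.783677: f = 13.717606, f' = 28.436576 → w_2 = 2.783677 - (13.717606)/(28.436576) = 2.301284

2.301284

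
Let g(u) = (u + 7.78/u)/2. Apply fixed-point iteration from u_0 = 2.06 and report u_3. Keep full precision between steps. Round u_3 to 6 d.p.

u_1 = g(2.060000) = 2.918350
u_2 = g(2.918350) = 2.792120
u_3 = g(2.792120) = 2.789267

2.789267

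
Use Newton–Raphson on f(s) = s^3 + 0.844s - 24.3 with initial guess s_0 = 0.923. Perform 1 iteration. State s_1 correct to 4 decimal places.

7.6101

f'(s) = 3s^2 + 0.844
s_0 = 0.923000: f = -22.734658, f' = 3.399787 → s_1 = 0.923000 - (-22.734658)/(3.399787) = 7.610083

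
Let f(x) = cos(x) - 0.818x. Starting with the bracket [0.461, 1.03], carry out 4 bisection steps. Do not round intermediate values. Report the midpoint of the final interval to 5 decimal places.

f(0.461000) = 0.518510, f(1.030000) = -0.327721 (opposite signs)
step 1: m = 0.745500, f(m) = 0.124930 > 0 → root in [0.745500, 1.030000]
step 2: m = 0.887750, f(m) = -0.095021 < 0 → root in [0.745500, 0.887750]
step 3: m = 0.816625, f(m) = 0.016686 > 0 → root in [0.816625, 0.887750]
step 4: m = 0.852188, f(m) = -0.038751 < 0 → root in [0.816625, 0.852188]
Midpoint of [0.816625, 0.852188] = 0.834406

0.83441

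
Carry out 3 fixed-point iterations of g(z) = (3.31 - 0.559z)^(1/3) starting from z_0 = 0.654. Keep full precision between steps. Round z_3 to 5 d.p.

z_1 = g(0.654000) = 1.433286
z_2 = g(1.433286) = 1.358798
z_3 = g(1.358798) = 1.366274

1.36627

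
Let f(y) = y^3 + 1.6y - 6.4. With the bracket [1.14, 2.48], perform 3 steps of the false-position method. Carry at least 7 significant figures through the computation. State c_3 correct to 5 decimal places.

False-position update: c = (a·f(b) − b·f(a))/(f(b) − f(a)); replace the endpoint whose sign matches f(c).
f(1.140000) = -3.094456, f(2.480000) = 12.820992
step 1: c = 1.400538, f(c) = -1.411978 < 0 → new bracket [1.400538, 2.480000]
step 2: c = 1.507625, f(c) = -0.561067 < 0 → new bracket [1.507625, 2.480000]
step 3: c = 1.548394, f(c) = -0.210259 < 0 → new bracket [1.548394, 2.480000]

1.54839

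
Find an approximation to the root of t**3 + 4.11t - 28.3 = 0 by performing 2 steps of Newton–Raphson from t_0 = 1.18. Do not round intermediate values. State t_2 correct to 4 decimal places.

f'(t) = 3t**2 + 4.11
t_0 = 1.180000: f = -21.807168, f' = 8.287200 → t_1 = 1.180000 - (-21.807168)/(8.287200) = 3.811428
t_1 = 3.811428: f = 42.733508, f' = 47.690944 → t_2 = 3.811428 - (42.733508)/(47.690944) = 2.915377

2.9154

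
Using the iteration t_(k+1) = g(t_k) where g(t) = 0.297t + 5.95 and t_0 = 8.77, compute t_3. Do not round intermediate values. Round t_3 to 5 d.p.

8.47175

t_1 = g(8.770000) = 8.554690
t_2 = g(8.554690) = 8.490743
t_3 = g(8.490743) = 8.471751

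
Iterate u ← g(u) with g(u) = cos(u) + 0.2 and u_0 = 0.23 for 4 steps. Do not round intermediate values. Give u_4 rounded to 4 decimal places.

0.7125

u_1 = g(0.230000) = 1.173666
u_2 = g(1.173666) = 0.586773
u_3 = g(0.586773) = 1.032732
u_4 = g(1.032732) = 0.712475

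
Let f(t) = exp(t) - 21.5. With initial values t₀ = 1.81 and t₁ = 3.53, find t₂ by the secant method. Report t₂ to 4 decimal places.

2.7549

f(t_0) = -15.389553, f(t_1) = 12.623968
t_2 = 3.530000 - (12.623968)·(3.530000 - 1.810000)/(12.623968 - (-15.389553)) = 2.754902; f(t_2) = -5.780500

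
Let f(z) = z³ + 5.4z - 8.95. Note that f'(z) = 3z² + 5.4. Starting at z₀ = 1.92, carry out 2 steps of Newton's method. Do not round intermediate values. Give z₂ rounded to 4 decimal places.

1.2803

z_0 = 1.920000: f = 8.495888, f' = 16.459200 → z_1 = 1.920000 - (8.495888)/(16.459200) = 1.403821
z_1 = 1.403821: f = 1.397166, f' = 11.312143 → z_2 = 1.403821 - (1.397166)/(11.312143) = 1.280311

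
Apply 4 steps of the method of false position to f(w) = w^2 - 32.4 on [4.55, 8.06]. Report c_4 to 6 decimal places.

f(4.550000) = -11.697500, f(8.060000) = 32.563600
step 1: c = 5.477637, f(c) = -2.395495 < 0 → new bracket [5.477637, 8.060000]
step 2: c = 5.654588, f(c) = -0.425640 < 0 → new bracket [5.654588, 8.060000]
step 3: c = 5.685623, f(c) = -0.073690 < 0 → new bracket [5.685623, 8.060000]
step 4: c = 5.690984, f(c) = -0.012700 < 0 → new bracket [5.690984, 8.060000]

5.690984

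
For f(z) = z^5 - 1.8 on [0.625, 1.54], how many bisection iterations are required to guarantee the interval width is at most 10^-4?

14

Initial width b − a = 1.54 − 0.625 = 0.915000.
After n steps the width is (b−a)/2^n; need (b−a)/2^n ≤ 10^-4.
So n ≥ log₂(0.915000/10^-4) = log₂(9150.0000) ≈ 13.1596.
Hence n = 14.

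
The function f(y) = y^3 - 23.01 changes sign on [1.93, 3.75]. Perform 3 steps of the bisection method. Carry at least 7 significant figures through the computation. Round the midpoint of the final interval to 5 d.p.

2.95375

f(1.930000) = -15.820943, f(3.750000) = 29.724375 (opposite signs)
step 1: m = 2.840000, f(m) = -0.103696 < 0 → root in [2.840000, 3.750000]
step 2: m = 3.295000, f(m) = 12.763897 > 0 → root in [2.840000, 3.295000]
step 3: m = 3.067500, f(m) = 5.853814 > 0 → root in [2.840000, 3.067500]
Midpoint of [2.840000, 3.067500] = 2.953750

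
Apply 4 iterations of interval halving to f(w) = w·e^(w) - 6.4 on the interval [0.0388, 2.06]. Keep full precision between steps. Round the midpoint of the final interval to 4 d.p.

f(0.038800) = -6.359665, f(2.060000) = 9.762698 (opposite signs)
step 1: m = 1.049400, f(m) = -3.402980 < 0 → root in [1.049400, 2.060000]
step 2: m = 1.554700, f(m) = 0.959431 > 0 → root in [1.049400, 1.554700]
step 3: m = 1.302050, f(m) = -1.612588 < 0 → root in [1.302050, 1.554700]
step 4: m = 1.428375, f(m) = -0.440942 < 0 → root in [1.428375, 1.554700]
Midpoint of [1.428375, 1.554700] = 1.491537

1.4915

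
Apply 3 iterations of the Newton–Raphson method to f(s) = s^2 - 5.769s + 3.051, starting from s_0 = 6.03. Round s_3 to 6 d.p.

f'(s) = 2s - 5.769
s_0 = 6.030000: f = 4.624830, f' = 6.291000 → s_1 = 6.030000 - (4.624830)/(6.291000) = 5.294850
s_1 = 5.294850: f = 0.540446, f' = 4.820700 → s_2 = 5.294850 - (0.540446)/(4.820700) = 5.182740
s_2 = 5.182740: f = 0.012569, f' = 4.596481 → s_3 = 5.182740 - (0.012569)/(4.596481) = 5.180006

5.180006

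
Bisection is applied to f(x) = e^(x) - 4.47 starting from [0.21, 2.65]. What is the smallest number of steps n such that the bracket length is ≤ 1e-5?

18

Initial width b − a = 2.65 − 0.21 = 2.440000.
After n steps the width is (b−a)/2^n; need (b−a)/2^n ≤ 1e-5.
So n ≥ log₂(2.440000/1e-5) = log₂(244000.0000) ≈ 17.8965.
Hence n = 18.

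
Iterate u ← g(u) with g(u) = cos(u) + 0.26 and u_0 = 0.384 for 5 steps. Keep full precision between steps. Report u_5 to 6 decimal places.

u_1 = g(0.384000) = 1.187174
u_2 = g(1.187174) = 0.634282
u_3 = g(0.634282) = 1.065497
u_4 = g(1.065497) = 0.744069
u_5 = g(0.744069) = 0.995719

0.995719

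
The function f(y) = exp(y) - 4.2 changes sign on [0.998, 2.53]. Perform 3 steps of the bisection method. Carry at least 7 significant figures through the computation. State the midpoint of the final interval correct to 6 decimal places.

1.476750

f(0.998000) = -1.487149, f(2.530000) = 8.353506 (opposite signs)
step 1: m = 1.764000, f(m) = 1.635734 > 0 → root in [0.998000, 1.764000]
step 2: m = 1.381000, f(m) = -0.221121 < 0 → root in [1.381000, 1.764000]
step 3: m = 1.572500, f(m) = 0.618680 > 0 → root in [1.381000, 1.572500]
Midpoint of [1.381000, 1.572500] = 1.476750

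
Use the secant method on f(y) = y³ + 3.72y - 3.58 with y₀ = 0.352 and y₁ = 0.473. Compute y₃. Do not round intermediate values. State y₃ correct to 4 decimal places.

0.8072

Secant update: y_(k+1) = y_k − f(y_k)·(y_k − y_(k-1))/(f(y_k) − f(y_(k-1))).
f(y_0) = -2.226946, f(y_1) = -1.714616
y_2 = 0.473000 - (-1.714616)·(0.473000 - 0.352000)/(-1.714616 - (-2.226946)) = 0.877951; f(y_2) = 0.362703
y_3 = 0.877951 - (0.362703)·(0.877951 - 0.473000)/(0.362703 - (-1.714616)) = 0.807246; f(y_3) = -0.051004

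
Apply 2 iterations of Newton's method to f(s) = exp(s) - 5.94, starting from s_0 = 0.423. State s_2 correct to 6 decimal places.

f'(s) = exp(s)
s_0 = 0.423000: f = -4.413466, f' = 1.526534 → s_1 = 0.423000 - (-4.413466)/(1.526534) = 3.314167
s_1 = 3.314167: f = 21.559480, f' = 27.499480 → s_2 = 3.314167 - (21.559480)/(27.499480) = 2.530171

2.530171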